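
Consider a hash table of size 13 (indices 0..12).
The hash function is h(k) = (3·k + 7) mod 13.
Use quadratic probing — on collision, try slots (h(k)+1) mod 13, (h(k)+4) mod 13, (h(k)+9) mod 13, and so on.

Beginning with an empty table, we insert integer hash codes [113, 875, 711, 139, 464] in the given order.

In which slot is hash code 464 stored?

113 hashes to 8; slot 8 is free -> place at 8.
875 hashes to 6; slot 6 is free -> place at 6.
711 hashes to 8; 8 taken -> place at 9.
139 hashes to 8; 8,9 taken -> place at 12.
464 hashes to 8; 8,9,12 taken -> place at 4.
Table: [∅, ∅, ∅, ∅, 464, ∅, 875, ∅, 113, 711, ∅, ∅, 139]

4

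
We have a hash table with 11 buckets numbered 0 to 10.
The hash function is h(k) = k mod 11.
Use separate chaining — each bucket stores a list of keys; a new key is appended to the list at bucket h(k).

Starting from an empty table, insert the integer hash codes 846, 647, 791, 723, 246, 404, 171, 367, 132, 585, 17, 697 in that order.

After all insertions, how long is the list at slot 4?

3

Insert 846: h=10, bucket 10 empty -> new chain.
Insert 647: h=9, bucket 9 empty -> new chain.
Insert 791: h=10, bucket 10 nonempty -> append to chain.
Insert 723: h=8, bucket 8 empty -> new chain.
Insert 246: h=4, bucket 4 empty -> new chain.
Insert 404: h=8, bucket 8 nonempty -> append to chain.
Insert 171: h=6, bucket 6 empty -> new chain.
Insert 367: h=4, bucket 4 nonempty -> append to chain.
Insert 132: h=0, bucket 0 empty -> new chain.
Insert 585: h=2, bucket 2 empty -> new chain.
Insert 17: h=6, bucket 6 nonempty -> append to chain.
Insert 697: h=4, bucket 4 nonempty -> append to chain.
Final buckets:
0: 132
1: .
2: 585
3: .
4: 246 -> 367 -> 697
5: .
6: 171 -> 17
7: .
8: 723 -> 404
9: 647
10: 846 -> 791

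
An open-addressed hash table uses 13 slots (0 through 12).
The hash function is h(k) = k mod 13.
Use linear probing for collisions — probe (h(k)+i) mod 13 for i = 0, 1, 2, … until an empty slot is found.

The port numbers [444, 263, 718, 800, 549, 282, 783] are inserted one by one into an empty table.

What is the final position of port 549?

5

444: h=2 → slot 2
263: h=3 → slot 3
718: h=3, probe 3,4 → slot 4
800: h=7 → slot 7
549: h=3, probe 3,4,5 → slot 5
282: h=9 → slot 9
783: h=3, probe 3,4,5,6 → slot 6
Table: [—, —, 444, 263, 718, 549, 783, 800, —, 282, —, —, —]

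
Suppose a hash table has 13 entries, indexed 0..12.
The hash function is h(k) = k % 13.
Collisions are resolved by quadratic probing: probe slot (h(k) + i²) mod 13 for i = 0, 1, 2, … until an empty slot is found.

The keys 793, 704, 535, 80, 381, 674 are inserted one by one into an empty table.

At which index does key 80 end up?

Insert 793: h=0, slot 0 empty => index 0.
Insert 704: h=2, slot 2 empty => index 2.
Insert 535: h=2, slot 2 occupied => index 3.
Insert 80: h=2, slots 2,3 occupied => index 6.
Insert 381: h=4, slot 4 empty => index 4.
Insert 674: h=11, slot 11 empty => index 11.
Table: [793, -, 704, 535, 381, -, 80, -, -, -, -, 674, -]

6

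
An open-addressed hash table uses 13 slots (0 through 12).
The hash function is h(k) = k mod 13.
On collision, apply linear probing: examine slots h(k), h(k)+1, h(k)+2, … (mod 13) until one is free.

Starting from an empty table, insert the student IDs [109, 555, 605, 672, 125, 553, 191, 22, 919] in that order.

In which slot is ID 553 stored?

11

109: h=5 -> slot 5
555: h=9 -> slot 9
605: h=7 -> slot 7
672: h=9, probe 9,10 -> slot 10
125: h=8 -> slot 8
553: h=7, probe 7,8,9,10,11 -> slot 11
191: h=9, probe 9,10,11,12 -> slot 12
22: h=9, probe 9,10,11,12,0 -> slot 0
919: h=9, probe 9,10,11,12,0,1 -> slot 1
Table: [22, 919, ., ., ., 109, ., 605, 125, 555, 672, 553, 191]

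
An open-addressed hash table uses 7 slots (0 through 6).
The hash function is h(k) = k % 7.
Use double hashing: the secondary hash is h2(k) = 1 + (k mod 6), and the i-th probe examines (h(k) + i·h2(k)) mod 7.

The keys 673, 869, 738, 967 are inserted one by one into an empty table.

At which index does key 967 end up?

5

Insert 673: h=1, slot 1 empty => index 1.
Insert 869: h=1, h2=6, slot 1 occupied => index 0.
Insert 738: h=3, slot 3 empty => index 3.
Insert 967: h=1, h2=2, slots 1,3 occupied => index 5.
Table: [869, 673, —, 738, —, 967, —]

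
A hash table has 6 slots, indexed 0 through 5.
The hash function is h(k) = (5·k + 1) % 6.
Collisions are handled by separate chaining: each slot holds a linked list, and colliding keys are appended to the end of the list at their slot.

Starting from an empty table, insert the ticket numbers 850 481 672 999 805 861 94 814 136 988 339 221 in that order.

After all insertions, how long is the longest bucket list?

Insert 850: h=3, bucket 3 empty -> new chain.
Insert 481: h=0, bucket 0 empty -> new chain.
Insert 672: h=1, bucket 1 empty -> new chain.
Insert 999: h=4, bucket 4 empty -> new chain.
Insert 805: h=0, bucket 0 nonempty -> append to chain.
Insert 861: h=4, bucket 4 nonempty -> append to chain.
Insert 94: h=3, bucket 3 nonempty -> append to chain.
Insert 814: h=3, bucket 3 nonempty -> append to chain.
Insert 136: h=3, bucket 3 nonempty -> append to chain.
Insert 988: h=3, bucket 3 nonempty -> append to chain.
Insert 339: h=4, bucket 4 nonempty -> append to chain.
Insert 221: h=2, bucket 2 empty -> new chain.
Final buckets:
0: 481 -> 805
1: 672
2: 221
3: 850 -> 94 -> 814 -> 136 -> 988
4: 999 -> 861 -> 339
5: -

5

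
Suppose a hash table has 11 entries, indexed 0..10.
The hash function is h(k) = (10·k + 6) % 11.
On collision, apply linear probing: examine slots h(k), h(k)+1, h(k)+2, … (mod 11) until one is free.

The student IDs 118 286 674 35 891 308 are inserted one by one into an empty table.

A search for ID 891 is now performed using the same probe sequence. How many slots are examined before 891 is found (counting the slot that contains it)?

2

Insert 118: h=9, slot 9 empty -> index 9.
Insert 286: h=6, slot 6 empty -> index 6.
Insert 674: h=3, slot 3 empty -> index 3.
Insert 35: h=4, slot 4 empty -> index 4.
Insert 891: h=6, slot 6 occupied -> index 7.
Insert 308: h=6, slots 6,7 occupied -> index 8.
Table: [-, -, -, 674, 35, -, 286, 891, 308, 118, -]
Lookup 891: h=6, probe 6,7 → found at 7.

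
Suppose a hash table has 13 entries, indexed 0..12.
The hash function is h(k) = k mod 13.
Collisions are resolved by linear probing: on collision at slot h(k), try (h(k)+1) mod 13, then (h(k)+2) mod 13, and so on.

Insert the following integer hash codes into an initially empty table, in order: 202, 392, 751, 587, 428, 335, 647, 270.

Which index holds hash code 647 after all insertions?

0

202 hashes to 7; slot 7 is free -> place at 7.
392 hashes to 2; slot 2 is free -> place at 2.
751 hashes to 10; slot 10 is free -> place at 10.
587 hashes to 2; 2 taken -> place at 3.
428 hashes to 12; slot 12 is free -> place at 12.
335 hashes to 10; 10 taken -> place at 11.
647 hashes to 10; 10,11,12 taken -> place at 0.
270 hashes to 10; 10,11,12,0 taken -> place at 1.
Table: [647, 270, 392, 587, _, _, _, 202, _, _, 751, 335, 428]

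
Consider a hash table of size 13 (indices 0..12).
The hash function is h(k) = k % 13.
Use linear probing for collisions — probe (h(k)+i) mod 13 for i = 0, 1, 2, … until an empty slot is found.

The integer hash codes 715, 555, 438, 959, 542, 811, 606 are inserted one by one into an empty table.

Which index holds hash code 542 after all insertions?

715: h=0 -> slot 0
555: h=9 -> slot 9
438: h=9, probe 9,10 -> slot 10
959: h=10, probe 10,11 -> slot 11
542: h=9, probe 9,10,11,12 -> slot 12
811: h=5 -> slot 5
606: h=8 -> slot 8
Table: [715, -, -, -, -, 811, -, -, 606, 555, 438, 959, 542]

12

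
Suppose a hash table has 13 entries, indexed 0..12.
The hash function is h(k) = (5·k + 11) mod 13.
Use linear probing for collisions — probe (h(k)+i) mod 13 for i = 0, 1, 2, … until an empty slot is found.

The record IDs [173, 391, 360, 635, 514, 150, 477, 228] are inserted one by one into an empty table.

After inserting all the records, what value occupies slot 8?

150

173: h=5 => slot 5
391: h=3 => slot 3
360: h=4 => slot 4
635: h=1 => slot 1
514: h=7 => slot 7
150: h=7, probe 7,8 => slot 8
477: h=4, probe 4,5,6 => slot 6
228: h=7, probe 7,8,9 => slot 9
Table: [., 635, ., 391, 360, 173, 477, 514, 150, 228, ., ., .]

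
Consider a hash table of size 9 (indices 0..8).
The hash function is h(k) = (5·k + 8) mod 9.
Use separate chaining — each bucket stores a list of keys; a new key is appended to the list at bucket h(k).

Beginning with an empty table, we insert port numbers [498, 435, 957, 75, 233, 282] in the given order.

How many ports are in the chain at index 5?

498 -> bucket 5
435 -> bucket 5 (collision)
957 -> bucket 5 (collision)
75 -> bucket 5 (collision)
233 -> bucket 3
282 -> bucket 5 (collision)
Final buckets:
0: —
1: —
2: —
3: 233
4: —
5: 498 -> 435 -> 957 -> 75 -> 282
6: —
7: —
8: —

5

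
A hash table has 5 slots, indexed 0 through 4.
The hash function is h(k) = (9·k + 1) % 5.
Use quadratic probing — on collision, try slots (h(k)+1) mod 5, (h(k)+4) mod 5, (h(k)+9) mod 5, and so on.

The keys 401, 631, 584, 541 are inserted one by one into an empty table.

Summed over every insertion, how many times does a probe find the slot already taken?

3

401 hashes to 0; slot 0 is free => place at 0.
631 hashes to 0; 0 taken => place at 1.
584 hashes to 2; slot 2 is free => place at 2.
541 hashes to 0; 0,1 taken => place at 4.
Table: [401, 631, 584, _, 541]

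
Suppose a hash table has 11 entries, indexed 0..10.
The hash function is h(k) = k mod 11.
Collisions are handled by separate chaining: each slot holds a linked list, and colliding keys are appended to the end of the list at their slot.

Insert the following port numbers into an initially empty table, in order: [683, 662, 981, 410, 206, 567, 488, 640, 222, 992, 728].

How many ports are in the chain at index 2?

6

Insert 683: h=1, bucket 1 empty → new chain.
Insert 662: h=2, bucket 2 empty → new chain.
Insert 981: h=2, bucket 2 nonempty → append to chain.
Insert 410: h=3, bucket 3 empty → new chain.
Insert 206: h=8, bucket 8 empty → new chain.
Insert 567: h=6, bucket 6 empty → new chain.
Insert 488: h=4, bucket 4 empty → new chain.
Insert 640: h=2, bucket 2 nonempty → append to chain.
Insert 222: h=2, bucket 2 nonempty → append to chain.
Insert 992: h=2, bucket 2 nonempty → append to chain.
Insert 728: h=2, bucket 2 nonempty → append to chain.
Final buckets:
0: ∅
1: 683
2: 662 -> 981 -> 640 -> 222 -> 992 -> 728
3: 410
4: 488
5: ∅
6: 567
7: ∅
8: 206
9: ∅
10: ∅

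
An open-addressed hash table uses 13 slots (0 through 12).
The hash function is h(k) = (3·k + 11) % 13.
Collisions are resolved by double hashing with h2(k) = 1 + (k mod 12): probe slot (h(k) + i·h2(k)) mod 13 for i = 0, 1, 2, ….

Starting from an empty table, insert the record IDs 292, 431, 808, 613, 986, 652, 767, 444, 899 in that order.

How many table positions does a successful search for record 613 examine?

292: h=3 → slot 3
431: h=4 → slot 4
808: h=4, h2=5, probe 4,9 → slot 9
613: h=4, h2=2, probe 4,6 → slot 6
986: h=5 → slot 5
652: h=4, h2=5, probe 4,9,1 → slot 1
767: h=11 → slot 11
444: h=4, h2=1, probe 4,5,6,7 → slot 7
899: h=4, h2=12, probe 4,3,2 → slot 2
Table: [∅, 652, 899, 292, 431, 986, 613, 444, ∅, 808, ∅, 767, ∅]
Lookup 613: h=4, h2=2, probe 4,6 → found at 6.

2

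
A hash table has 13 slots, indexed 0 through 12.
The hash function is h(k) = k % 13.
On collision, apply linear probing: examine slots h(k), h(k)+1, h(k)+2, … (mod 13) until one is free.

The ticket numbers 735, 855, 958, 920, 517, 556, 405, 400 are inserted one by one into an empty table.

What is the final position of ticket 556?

735: h=7 -> slot 7
855: h=10 -> slot 10
958: h=9 -> slot 9
920: h=10, probe 10,11 -> slot 11
517: h=10, probe 10,11,12 -> slot 12
556: h=10, probe 10,11,12,0 -> slot 0
405: h=2 -> slot 2
400: h=10, probe 10,11,12,0,1 -> slot 1
Table: [556, 400, 405, ., ., ., ., 735, ., 958, 855, 920, 517]

0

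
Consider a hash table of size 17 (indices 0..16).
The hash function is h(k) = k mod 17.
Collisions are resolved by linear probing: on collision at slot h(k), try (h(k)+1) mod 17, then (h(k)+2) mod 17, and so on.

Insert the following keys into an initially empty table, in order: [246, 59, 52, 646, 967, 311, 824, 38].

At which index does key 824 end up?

246: h=8 -> slot 8
59: h=8, probe 8,9 -> slot 9
52: h=1 -> slot 1
646: h=0 -> slot 0
967: h=15 -> slot 15
311: h=5 -> slot 5
824: h=8, probe 8,9,10 -> slot 10
38: h=4 -> slot 4
Table: [646, 52, _, _, 38, 311, _, _, 246, 59, 824, _, _, _, _, 967, _]

10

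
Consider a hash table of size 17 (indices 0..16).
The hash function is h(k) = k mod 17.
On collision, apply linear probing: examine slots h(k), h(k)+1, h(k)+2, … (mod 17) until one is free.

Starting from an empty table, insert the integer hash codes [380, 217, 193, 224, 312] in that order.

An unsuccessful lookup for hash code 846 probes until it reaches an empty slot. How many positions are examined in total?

380 hashes to 6; slot 6 is free -> place at 6.
217 hashes to 13; slot 13 is free -> place at 13.
193 hashes to 6; 6 taken -> place at 7.
224 hashes to 3; slot 3 is free -> place at 3.
312 hashes to 6; 6,7 taken -> place at 8.
Table: [-, -, -, 224, -, -, 380, 193, 312, -, -, -, -, 217, -, -, -]
Lookup 846: h=13, probe 13,14 → slot 14 empty, not found.

2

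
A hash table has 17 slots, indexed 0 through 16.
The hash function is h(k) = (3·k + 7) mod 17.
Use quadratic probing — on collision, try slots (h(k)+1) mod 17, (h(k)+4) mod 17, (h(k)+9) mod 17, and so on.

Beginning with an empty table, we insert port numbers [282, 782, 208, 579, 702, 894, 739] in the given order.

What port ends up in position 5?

282: h=3 -> slot 3
782: h=7 -> slot 7
208: h=2 -> slot 2
579: h=10 -> slot 10
702: h=5 -> slot 5
894: h=3, probe 3,4 -> slot 4
739: h=14 -> slot 14
Table: [_, _, 208, 282, 894, 702, _, 782, _, _, 579, _, _, _, 739, _, _]

702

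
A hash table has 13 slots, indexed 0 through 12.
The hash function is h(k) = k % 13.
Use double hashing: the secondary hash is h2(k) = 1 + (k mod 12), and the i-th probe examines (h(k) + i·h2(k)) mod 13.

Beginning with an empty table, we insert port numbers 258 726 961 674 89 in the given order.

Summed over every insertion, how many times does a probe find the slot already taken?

3

258 hashes to 11; slot 11 is free => place at 11.
726 hashes to 11, h2=7; 11 taken => place at 5.
961 hashes to 12; slot 12 is free => place at 12.
674 hashes to 11, h2=3; 11 taken => place at 1.
89 hashes to 11, h2=6; 11 taken => place at 4.
Table: [_, 674, _, _, 89, 726, _, _, _, _, _, 258, 961]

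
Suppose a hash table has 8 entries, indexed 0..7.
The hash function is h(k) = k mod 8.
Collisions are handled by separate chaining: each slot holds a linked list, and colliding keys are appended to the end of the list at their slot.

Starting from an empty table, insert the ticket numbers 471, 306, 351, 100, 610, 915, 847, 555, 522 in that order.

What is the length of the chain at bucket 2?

3

471 -> bucket 7
306 -> bucket 2
351 -> bucket 7 (collision)
100 -> bucket 4
610 -> bucket 2 (collision)
915 -> bucket 3
847 -> bucket 7 (collision)
555 -> bucket 3 (collision)
522 -> bucket 2 (collision)
Final buckets:
0: -
1: -
2: 306 -> 610 -> 522
3: 915 -> 555
4: 100
5: -
6: -
7: 471 -> 351 -> 847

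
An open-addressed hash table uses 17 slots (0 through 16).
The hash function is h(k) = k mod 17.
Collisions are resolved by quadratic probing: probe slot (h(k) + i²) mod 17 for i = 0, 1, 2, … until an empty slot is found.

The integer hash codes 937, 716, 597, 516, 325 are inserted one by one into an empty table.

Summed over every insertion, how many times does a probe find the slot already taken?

937 hashes to 2; slot 2 is free => place at 2.
716 hashes to 2; 2 taken => place at 3.
597 hashes to 2; 2,3 taken => place at 6.
516 hashes to 6; 6 taken => place at 7.
325 hashes to 2; 2,3,6 taken => place at 11.
Table: [_, _, 937, 716, _, _, 597, 516, _, _, _, 325, _, _, _, _, _]

7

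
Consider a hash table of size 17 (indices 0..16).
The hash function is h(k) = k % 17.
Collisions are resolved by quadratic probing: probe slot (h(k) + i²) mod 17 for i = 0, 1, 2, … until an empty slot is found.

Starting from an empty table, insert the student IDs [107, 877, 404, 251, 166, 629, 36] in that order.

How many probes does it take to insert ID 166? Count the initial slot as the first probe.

3

107: h=5 → slot 5
877: h=10 → slot 10
404: h=13 → slot 13
251: h=13, probe 13,14 → slot 14
166: h=13, probe 13,14,0 → slot 0
629: h=0, probe 0,1 → slot 1
36: h=2 → slot 2
Table: [166, 629, 36, ∅, ∅, 107, ∅, ∅, ∅, ∅, 877, ∅, ∅, 404, 251, ∅, ∅]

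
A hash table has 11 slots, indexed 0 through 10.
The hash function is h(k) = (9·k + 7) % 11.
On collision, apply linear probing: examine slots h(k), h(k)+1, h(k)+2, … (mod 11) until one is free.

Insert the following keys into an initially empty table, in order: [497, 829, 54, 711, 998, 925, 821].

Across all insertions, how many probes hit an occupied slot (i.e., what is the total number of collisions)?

2

Insert 497: h=3, slot 3 empty => index 3.
Insert 829: h=10, slot 10 empty => index 10.
Insert 54: h=9, slot 9 empty => index 9.
Insert 711: h=4, slot 4 empty => index 4.
Insert 998: h=2, slot 2 empty => index 2.
Insert 925: h=5, slot 5 empty => index 5.
Insert 821: h=4, slots 4,5 occupied => index 6.
Table: [∅, ∅, 998, 497, 711, 925, 821, ∅, ∅, 54, 829]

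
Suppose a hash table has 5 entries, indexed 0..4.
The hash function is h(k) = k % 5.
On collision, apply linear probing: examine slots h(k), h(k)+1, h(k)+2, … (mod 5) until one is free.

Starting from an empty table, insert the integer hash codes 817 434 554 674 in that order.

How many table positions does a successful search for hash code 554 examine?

2

817 hashes to 2; slot 2 is free → place at 2.
434 hashes to 4; slot 4 is free → place at 4.
554 hashes to 4; 4 taken → place at 0.
674 hashes to 4; 4,0 taken → place at 1.
Table: [554, 674, 817, ∅, 434]
Lookup 554: h=4, probe 4,0 → found at 0.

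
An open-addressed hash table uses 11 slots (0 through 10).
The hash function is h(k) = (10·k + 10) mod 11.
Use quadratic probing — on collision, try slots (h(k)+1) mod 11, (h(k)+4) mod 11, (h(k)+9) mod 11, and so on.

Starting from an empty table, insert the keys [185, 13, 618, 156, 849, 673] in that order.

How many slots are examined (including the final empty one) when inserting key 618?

2

185 hashes to 1; slot 1 is free → place at 1.
13 hashes to 8; slot 8 is free → place at 8.
618 hashes to 8; 8 taken → place at 9.
156 hashes to 8; 8,9,1 taken → place at 6.
849 hashes to 8; 8,9,1,6 taken → place at 2.
673 hashes to 8; 8,9,1,6,2 taken → place at 0.
Table: [673, 185, 849, ., ., ., 156, ., 13, 618, .]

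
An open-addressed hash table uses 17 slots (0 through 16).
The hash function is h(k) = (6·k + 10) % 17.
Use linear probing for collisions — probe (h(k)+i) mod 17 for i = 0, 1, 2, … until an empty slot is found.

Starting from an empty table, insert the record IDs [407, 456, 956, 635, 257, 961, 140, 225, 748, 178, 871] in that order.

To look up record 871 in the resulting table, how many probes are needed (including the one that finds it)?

4

Insert 407: h=4, slot 4 empty → index 4.
Insert 456: h=9, slot 9 empty → index 9.
Insert 956: h=0, slot 0 empty → index 0.
Insert 635: h=12, slot 12 empty → index 12.
Insert 257: h=5, slot 5 empty → index 5.
Insert 961: h=13, slot 13 empty → index 13.
Insert 140: h=0, slot 0 occupied → index 1.
Insert 225: h=0, slots 0,1 occupied → index 2.
Insert 748: h=10, slot 10 empty → index 10.
Insert 178: h=7, slot 7 empty → index 7.
Insert 871: h=0, slots 0,1,2 occupied → index 3.
Table: [956, 140, 225, 871, 407, 257, _, 178, _, 456, 748, _, 635, 961, _, _, _]
Lookup 871: h=0, probe 0,1,2,3 → found at 3.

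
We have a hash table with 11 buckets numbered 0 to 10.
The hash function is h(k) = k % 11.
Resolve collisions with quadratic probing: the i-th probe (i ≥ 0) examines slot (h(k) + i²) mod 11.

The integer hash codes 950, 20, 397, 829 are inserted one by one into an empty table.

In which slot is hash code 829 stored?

5

950 hashes to 4; slot 4 is free => place at 4.
20 hashes to 9; slot 9 is free => place at 9.
397 hashes to 1; slot 1 is free => place at 1.
829 hashes to 4; 4 taken => place at 5.
Table: [∅, 397, ∅, ∅, 950, 829, ∅, ∅, ∅, 20, ∅]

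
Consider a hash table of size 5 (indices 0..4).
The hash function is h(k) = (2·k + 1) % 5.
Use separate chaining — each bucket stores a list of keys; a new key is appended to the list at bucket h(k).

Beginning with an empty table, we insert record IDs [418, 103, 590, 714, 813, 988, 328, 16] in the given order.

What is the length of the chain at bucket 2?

5

Insert 418: h=2, bucket 2 empty -> new chain.
Insert 103: h=2, bucket 2 nonempty -> append to chain.
Insert 590: h=1, bucket 1 empty -> new chain.
Insert 714: h=4, bucket 4 empty -> new chain.
Insert 813: h=2, bucket 2 nonempty -> append to chain.
Insert 988: h=2, bucket 2 nonempty -> append to chain.
Insert 328: h=2, bucket 2 nonempty -> append to chain.
Insert 16: h=3, bucket 3 empty -> new chain.
Final buckets:
0: _
1: 590
2: 418 -> 103 -> 813 -> 988 -> 328
3: 16
4: 714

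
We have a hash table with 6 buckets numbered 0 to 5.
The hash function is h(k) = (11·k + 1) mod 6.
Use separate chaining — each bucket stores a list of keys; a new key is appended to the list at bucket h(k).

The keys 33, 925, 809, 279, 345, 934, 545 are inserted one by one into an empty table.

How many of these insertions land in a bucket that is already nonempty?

3

33 → bucket 4
925 → bucket 0
809 → bucket 2
279 → bucket 4 (collision)
345 → bucket 4 (collision)
934 → bucket 3
545 → bucket 2 (collision)
Final buckets:
0: 925
1: -
2: 809 -> 545
3: 934
4: 33 -> 279 -> 345
5: -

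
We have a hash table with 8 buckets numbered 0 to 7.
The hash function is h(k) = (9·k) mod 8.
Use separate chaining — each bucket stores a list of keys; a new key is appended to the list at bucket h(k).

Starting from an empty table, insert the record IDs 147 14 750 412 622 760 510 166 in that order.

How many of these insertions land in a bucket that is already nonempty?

4

Insert 147: h=3, bucket 3 empty -> new chain.
Insert 14: h=6, bucket 6 empty -> new chain.
Insert 750: h=6, bucket 6 nonempty -> append to chain.
Insert 412: h=4, bucket 4 empty -> new chain.
Insert 622: h=6, bucket 6 nonempty -> append to chain.
Insert 760: h=0, bucket 0 empty -> new chain.
Insert 510: h=6, bucket 6 nonempty -> append to chain.
Insert 166: h=6, bucket 6 nonempty -> append to chain.
Final buckets:
0: 760
1: _
2: _
3: 147
4: 412
5: _
6: 14 -> 750 -> 622 -> 510 -> 166
7: _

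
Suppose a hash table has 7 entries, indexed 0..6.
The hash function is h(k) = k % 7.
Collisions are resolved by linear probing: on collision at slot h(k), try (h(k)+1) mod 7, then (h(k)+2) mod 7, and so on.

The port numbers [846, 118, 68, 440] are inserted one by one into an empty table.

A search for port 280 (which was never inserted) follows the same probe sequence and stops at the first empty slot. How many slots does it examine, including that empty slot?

846: h=6 => slot 6
118: h=6, probe 6,0 => slot 0
68: h=5 => slot 5
440: h=6, probe 6,0,1 => slot 1
Table: [118, 440, —, —, —, 68, 846]
Lookup 280: h=0, probe 0,1,2 → slot 2 empty, not found.

3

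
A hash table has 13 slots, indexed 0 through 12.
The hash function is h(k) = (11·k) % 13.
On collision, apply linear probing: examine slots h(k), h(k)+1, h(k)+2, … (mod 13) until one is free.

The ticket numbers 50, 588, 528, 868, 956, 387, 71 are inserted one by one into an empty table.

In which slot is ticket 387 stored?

8

50: h=4 => slot 4
588: h=7 => slot 7
528: h=10 => slot 10
868: h=6 => slot 6
956: h=12 => slot 12
387: h=6, probe 6,7,8 => slot 8
71: h=1 => slot 1
Table: [., 71, ., ., 50, ., 868, 588, 387, ., 528, ., 956]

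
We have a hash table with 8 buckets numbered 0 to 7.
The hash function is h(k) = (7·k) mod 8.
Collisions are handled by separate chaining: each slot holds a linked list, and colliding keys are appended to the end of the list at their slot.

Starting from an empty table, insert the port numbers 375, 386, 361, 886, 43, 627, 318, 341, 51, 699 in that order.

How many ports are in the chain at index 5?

4

375 → bucket 1
386 → bucket 6
361 → bucket 7
886 → bucket 2
43 → bucket 5
627 → bucket 5 (collision)
318 → bucket 2 (collision)
341 → bucket 3
51 → bucket 5 (collision)
699 → bucket 5 (collision)
Final buckets:
0: -
1: 375
2: 886 -> 318
3: 341
4: -
5: 43 -> 627 -> 51 -> 699
6: 386
7: 361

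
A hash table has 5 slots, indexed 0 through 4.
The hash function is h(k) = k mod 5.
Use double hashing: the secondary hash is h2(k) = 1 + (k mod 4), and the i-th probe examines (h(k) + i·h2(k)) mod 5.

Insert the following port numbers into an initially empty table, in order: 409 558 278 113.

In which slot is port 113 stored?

409: h=4 => slot 4
558: h=3 => slot 3
278: h=3, h2=3, probe 3,1 => slot 1
113: h=3, h2=2, probe 3,0 => slot 0
Table: [113, 278, —, 558, 409]

0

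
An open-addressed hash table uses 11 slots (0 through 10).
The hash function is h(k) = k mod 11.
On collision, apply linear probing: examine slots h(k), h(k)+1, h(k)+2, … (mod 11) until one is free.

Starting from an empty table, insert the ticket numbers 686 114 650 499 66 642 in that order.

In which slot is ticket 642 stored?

686: h=4 -> slot 4
114: h=4, probe 4,5 -> slot 5
650: h=1 -> slot 1
499: h=4, probe 4,5,6 -> slot 6
66: h=0 -> slot 0
642: h=4, probe 4,5,6,7 -> slot 7
Table: [66, 650, -, -, 686, 114, 499, 642, -, -, -]

7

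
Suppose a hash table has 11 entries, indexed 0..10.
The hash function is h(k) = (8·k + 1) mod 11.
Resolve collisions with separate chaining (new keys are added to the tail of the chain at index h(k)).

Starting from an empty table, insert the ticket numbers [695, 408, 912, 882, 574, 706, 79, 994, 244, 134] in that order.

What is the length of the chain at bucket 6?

Insert 695: h=6, bucket 6 empty → new chain.
Insert 408: h=9, bucket 9 empty → new chain.
Insert 912: h=4, bucket 4 empty → new chain.
Insert 882: h=6, bucket 6 nonempty → append to chain.
Insert 574: h=6, bucket 6 nonempty → append to chain.
Insert 706: h=6, bucket 6 nonempty → append to chain.
Insert 79: h=6, bucket 6 nonempty → append to chain.
Insert 994: h=0, bucket 0 empty → new chain.
Insert 244: h=6, bucket 6 nonempty → append to chain.
Insert 134: h=6, bucket 6 nonempty → append to chain.
Final buckets:
0: 994
1: -
2: -
3: -
4: 912
5: -
6: 695 -> 882 -> 574 -> 706 -> 79 -> 244 -> 134
7: -
8: -
9: 408
10: -

7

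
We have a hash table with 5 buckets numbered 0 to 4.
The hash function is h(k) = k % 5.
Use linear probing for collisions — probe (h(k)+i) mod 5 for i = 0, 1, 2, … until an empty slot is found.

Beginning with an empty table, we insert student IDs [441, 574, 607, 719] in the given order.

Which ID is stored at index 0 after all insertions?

Insert 441: h=1, slot 1 empty -> index 1.
Insert 574: h=4, slot 4 empty -> index 4.
Insert 607: h=2, slot 2 empty -> index 2.
Insert 719: h=4, slot 4 occupied -> index 0.
Table: [719, 441, 607, _, 574]

719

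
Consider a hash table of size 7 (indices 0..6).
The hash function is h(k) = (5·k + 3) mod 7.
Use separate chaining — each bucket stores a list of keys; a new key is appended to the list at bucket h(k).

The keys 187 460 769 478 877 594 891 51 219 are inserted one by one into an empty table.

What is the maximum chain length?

5

Insert 187: h=0, bucket 0 empty → new chain.
Insert 460: h=0, bucket 0 nonempty → append to chain.
Insert 769: h=5, bucket 5 empty → new chain.
Insert 478: h=6, bucket 6 empty → new chain.
Insert 877: h=6, bucket 6 nonempty → append to chain.
Insert 594: h=5, bucket 5 nonempty → append to chain.
Insert 891: h=6, bucket 6 nonempty → append to chain.
Insert 51: h=6, bucket 6 nonempty → append to chain.
Insert 219: h=6, bucket 6 nonempty → append to chain.
Final buckets:
0: 187 -> 460
1: .
2: .
3: .
4: .
5: 769 -> 594
6: 478 -> 877 -> 891 -> 51 -> 219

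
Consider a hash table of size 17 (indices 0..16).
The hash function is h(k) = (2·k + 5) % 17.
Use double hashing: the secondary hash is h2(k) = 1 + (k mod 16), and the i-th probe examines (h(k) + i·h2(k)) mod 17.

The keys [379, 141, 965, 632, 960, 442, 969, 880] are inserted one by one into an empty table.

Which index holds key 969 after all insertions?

8

Insert 379: h=15, slot 15 empty -> index 15.
Insert 141: h=15, h2=14, slot 15 occupied -> index 12.
Insert 965: h=14, slot 14 empty -> index 14.
Insert 632: h=11, slot 11 empty -> index 11.
Insert 960: h=4, slot 4 empty -> index 4.
Insert 442: h=5, slot 5 empty -> index 5.
Insert 969: h=5, h2=10, slots 5,15 occupied -> index 8.
Insert 880: h=14, h2=1, slots 14,15 occupied -> index 16.
Table: [-, -, -, -, 960, 442, -, -, 969, -, -, 632, 141, -, 965, 379, 880]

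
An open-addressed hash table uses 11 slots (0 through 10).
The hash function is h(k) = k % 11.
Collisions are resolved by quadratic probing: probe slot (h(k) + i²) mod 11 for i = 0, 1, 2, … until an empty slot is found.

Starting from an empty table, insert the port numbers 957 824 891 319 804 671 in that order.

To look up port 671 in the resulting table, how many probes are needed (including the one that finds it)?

4

957: h=0 → slot 0
824: h=10 → slot 10
891: h=0, probe 0,1 → slot 1
319: h=0, probe 0,1,4 → slot 4
804: h=1, probe 1,2 → slot 2
671: h=0, probe 0,1,4,9 → slot 9
Table: [957, 891, 804, ., 319, ., ., ., ., 671, 824]
Lookup 671: h=0, probe 0,1,4,9 → found at 9.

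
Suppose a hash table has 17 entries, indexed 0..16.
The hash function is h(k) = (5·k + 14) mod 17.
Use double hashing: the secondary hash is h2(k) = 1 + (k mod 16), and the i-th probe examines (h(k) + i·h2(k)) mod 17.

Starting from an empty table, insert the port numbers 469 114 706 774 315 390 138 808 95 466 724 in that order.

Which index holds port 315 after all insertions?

469: h=13 → slot 13
114: h=6 → slot 6
706: h=8 → slot 8
774: h=8, h2=7, probe 8,15 → slot 15
315: h=8, h2=12, probe 8,3 → slot 3
390: h=9 → slot 9
138: h=7 → slot 7
808: h=8, h2=9, probe 8,0 → slot 0
95: h=13, h2=16, probe 13,12 → slot 12
466: h=15, h2=3, probe 15,1 → slot 1
724: h=13, h2=5, probe 13,1,6,11 → slot 11
Table: [808, 466, ., 315, ., ., 114, 138, 706, 390, ., 724, 95, 469, ., 774, .]

3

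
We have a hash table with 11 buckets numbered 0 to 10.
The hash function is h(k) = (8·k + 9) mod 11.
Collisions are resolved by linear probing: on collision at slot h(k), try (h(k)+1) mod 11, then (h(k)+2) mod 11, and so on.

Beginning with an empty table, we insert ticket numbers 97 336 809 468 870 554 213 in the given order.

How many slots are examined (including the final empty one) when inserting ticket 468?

4

97: h=4 → slot 4
336: h=2 → slot 2
809: h=2, probe 2,3 → slot 3
468: h=2, probe 2,3,4,5 → slot 5
870: h=6 → slot 6
554: h=8 → slot 8
213: h=8, probe 8,9 → slot 9
Table: [-, -, 336, 809, 97, 468, 870, -, 554, 213, -]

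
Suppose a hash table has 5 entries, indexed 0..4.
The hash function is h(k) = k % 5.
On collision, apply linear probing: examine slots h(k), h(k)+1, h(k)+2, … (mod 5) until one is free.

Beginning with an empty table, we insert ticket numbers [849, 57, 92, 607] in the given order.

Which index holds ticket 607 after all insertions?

849: h=4 -> slot 4
57: h=2 -> slot 2
92: h=2, probe 2,3 -> slot 3
607: h=2, probe 2,3,4,0 -> slot 0
Table: [607, -, 57, 92, 849]

0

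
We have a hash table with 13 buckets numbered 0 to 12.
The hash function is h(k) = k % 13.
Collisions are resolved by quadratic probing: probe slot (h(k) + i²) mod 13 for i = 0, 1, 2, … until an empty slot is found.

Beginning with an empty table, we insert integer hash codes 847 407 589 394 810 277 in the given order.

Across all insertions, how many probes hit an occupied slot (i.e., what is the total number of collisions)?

847 hashes to 2; slot 2 is free => place at 2.
407 hashes to 4; slot 4 is free => place at 4.
589 hashes to 4; 4 taken => place at 5.
394 hashes to 4; 4,5 taken => place at 8.
810 hashes to 4; 4,5,8 taken => place at 0.
277 hashes to 4; 4,5,8,0 taken => place at 7.
Table: [810, _, 847, _, 407, 589, _, 277, 394, _, _, _, _]

10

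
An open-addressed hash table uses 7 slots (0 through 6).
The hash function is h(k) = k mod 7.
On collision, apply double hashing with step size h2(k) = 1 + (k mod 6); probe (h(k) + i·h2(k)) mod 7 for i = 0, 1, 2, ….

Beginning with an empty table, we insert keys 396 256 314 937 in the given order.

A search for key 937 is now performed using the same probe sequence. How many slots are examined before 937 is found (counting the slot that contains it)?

2

Insert 396: h=4, slot 4 empty → index 4.
Insert 256: h=4, h2=5, slot 4 occupied → index 2.
Insert 314: h=6, slot 6 empty → index 6.
Insert 937: h=6, h2=2, slot 6 occupied → index 1.
Table: [_, 937, 256, _, 396, _, 314]
Lookup 937: h=6, h2=2, probe 6,1 → found at 1.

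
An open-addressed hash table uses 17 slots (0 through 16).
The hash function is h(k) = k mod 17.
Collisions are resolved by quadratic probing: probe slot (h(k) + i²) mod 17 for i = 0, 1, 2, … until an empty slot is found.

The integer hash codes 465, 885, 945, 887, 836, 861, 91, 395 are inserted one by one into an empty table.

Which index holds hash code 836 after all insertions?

Insert 465: h=6, slot 6 empty => index 6.
Insert 885: h=1, slot 1 empty => index 1.
Insert 945: h=10, slot 10 empty => index 10.
Insert 887: h=3, slot 3 empty => index 3.
Insert 836: h=3, slot 3 occupied => index 4.
Insert 861: h=11, slot 11 empty => index 11.
Insert 91: h=6, slot 6 occupied => index 7.
Insert 395: h=4, slot 4 occupied => index 5.
Table: [., 885, ., 887, 836, 395, 465, 91, ., ., 945, 861, ., ., ., ., .]

4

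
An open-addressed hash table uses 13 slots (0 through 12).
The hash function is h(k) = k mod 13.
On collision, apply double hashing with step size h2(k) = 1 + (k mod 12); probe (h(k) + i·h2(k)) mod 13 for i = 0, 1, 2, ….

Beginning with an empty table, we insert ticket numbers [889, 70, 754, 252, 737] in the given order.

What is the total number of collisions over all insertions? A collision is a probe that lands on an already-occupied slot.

2

889 hashes to 5; slot 5 is free → place at 5.
70 hashes to 5, h2=11; 5 taken → place at 3.
754 hashes to 0; slot 0 is free → place at 0.
252 hashes to 5, h2=1; 5 taken → place at 6.
737 hashes to 9; slot 9 is free → place at 9.
Table: [754, —, —, 70, —, 889, 252, —, —, 737, —, —, —]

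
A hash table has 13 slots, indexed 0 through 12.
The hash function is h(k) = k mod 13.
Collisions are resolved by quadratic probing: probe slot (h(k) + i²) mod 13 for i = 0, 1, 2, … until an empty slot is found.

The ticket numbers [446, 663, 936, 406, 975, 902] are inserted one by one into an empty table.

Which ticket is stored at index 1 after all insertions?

446 hashes to 4; slot 4 is free → place at 4.
663 hashes to 0; slot 0 is free → place at 0.
936 hashes to 0; 0 taken → place at 1.
406 hashes to 3; slot 3 is free → place at 3.
975 hashes to 0; 0,1,4 taken → place at 9.
902 hashes to 5; slot 5 is free → place at 5.
Table: [663, 936, —, 406, 446, 902, —, —, —, 975, —, —, —]

936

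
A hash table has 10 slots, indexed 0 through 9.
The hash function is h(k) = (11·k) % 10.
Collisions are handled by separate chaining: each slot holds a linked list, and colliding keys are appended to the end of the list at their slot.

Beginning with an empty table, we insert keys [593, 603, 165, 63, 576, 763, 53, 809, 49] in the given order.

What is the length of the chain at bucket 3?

5

593 → bucket 3
603 → bucket 3 (collision)
165 → bucket 5
63 → bucket 3 (collision)
576 → bucket 6
763 → bucket 3 (collision)
53 → bucket 3 (collision)
809 → bucket 9
49 → bucket 9 (collision)
Final buckets:
0: -
1: -
2: -
3: 593 -> 603 -> 63 -> 763 -> 53
4: -
5: 165
6: 576
7: -
8: -
9: 809 -> 49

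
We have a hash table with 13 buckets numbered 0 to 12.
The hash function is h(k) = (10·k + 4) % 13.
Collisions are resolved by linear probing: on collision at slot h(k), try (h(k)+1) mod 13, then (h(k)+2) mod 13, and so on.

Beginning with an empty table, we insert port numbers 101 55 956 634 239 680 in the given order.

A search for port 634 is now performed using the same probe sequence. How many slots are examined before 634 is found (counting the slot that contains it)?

101: h=0 -> slot 0
55: h=8 -> slot 8
956: h=9 -> slot 9
634: h=0, probe 0,1 -> slot 1
239: h=2 -> slot 2
680: h=5 -> slot 5
Table: [101, 634, 239, ∅, ∅, 680, ∅, ∅, 55, 956, ∅, ∅, ∅]
Lookup 634: h=0, probe 0,1 → found at 1.

2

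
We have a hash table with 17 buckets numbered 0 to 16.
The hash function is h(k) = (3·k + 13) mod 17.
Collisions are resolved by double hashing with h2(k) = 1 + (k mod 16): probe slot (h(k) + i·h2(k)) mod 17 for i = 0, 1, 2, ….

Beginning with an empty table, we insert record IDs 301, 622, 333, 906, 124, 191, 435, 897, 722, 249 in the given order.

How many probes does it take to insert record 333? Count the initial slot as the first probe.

2

Insert 301: h=15, slot 15 empty => index 15.
Insert 622: h=9, slot 9 empty => index 9.
Insert 333: h=9, h2=14, slot 9 occupied => index 6.
Insert 906: h=11, slot 11 empty => index 11.
Insert 124: h=11, h2=13, slot 11 occupied => index 7.
Insert 191: h=8, slot 8 empty => index 8.
Insert 435: h=9, h2=4, slot 9 occupied => index 13.
Insert 897: h=1, slot 1 empty => index 1.
Insert 722: h=3, slot 3 empty => index 3.
Insert 249: h=12, slot 12 empty => index 12.
Table: [_, 897, _, 722, _, _, 333, 124, 191, 622, _, 906, 249, 435, _, 301, _]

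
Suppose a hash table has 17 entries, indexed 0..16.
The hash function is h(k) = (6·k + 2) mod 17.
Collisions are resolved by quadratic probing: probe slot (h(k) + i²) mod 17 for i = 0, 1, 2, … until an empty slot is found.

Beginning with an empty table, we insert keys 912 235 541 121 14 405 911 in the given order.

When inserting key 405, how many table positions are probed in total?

4

Insert 912: h=0, slot 0 empty -> index 0.
Insert 235: h=1, slot 1 empty -> index 1.
Insert 541: h=1, slot 1 occupied -> index 2.
Insert 121: h=14, slot 14 empty -> index 14.
Insert 14: h=1, slots 1,2 occupied -> index 5.
Insert 405: h=1, slots 1,2,5 occupied -> index 10.
Insert 911: h=11, slot 11 empty -> index 11.
Table: [912, 235, 541, -, -, 14, -, -, -, -, 405, 911, -, -, 121, -, -]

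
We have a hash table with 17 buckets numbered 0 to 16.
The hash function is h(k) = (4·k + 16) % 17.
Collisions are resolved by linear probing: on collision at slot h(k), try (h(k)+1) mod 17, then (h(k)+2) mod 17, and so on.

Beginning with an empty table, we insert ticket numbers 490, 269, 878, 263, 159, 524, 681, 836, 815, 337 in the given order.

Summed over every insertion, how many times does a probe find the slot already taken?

490 hashes to 4; slot 4 is free -> place at 4.
269 hashes to 4; 4 taken -> place at 5.
878 hashes to 9; slot 9 is free -> place at 9.
263 hashes to 14; slot 14 is free -> place at 14.
159 hashes to 6; slot 6 is free -> place at 6.
524 hashes to 4; 4,5,6 taken -> place at 7.
681 hashes to 3; slot 3 is free -> place at 3.
836 hashes to 11; slot 11 is free -> place at 11.
815 hashes to 12; slot 12 is free -> place at 12.
337 hashes to 4; 4,5,6,7 taken -> place at 8.
Table: [_, _, _, 681, 490, 269, 159, 524, 337, 878, _, 836, 815, _, 263, _, _]

8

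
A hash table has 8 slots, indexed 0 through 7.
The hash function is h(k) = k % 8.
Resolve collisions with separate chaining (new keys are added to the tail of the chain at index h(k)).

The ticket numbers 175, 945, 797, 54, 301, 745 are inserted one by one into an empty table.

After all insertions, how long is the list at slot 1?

2

Insert 175: h=7, bucket 7 empty -> new chain.
Insert 945: h=1, bucket 1 empty -> new chain.
Insert 797: h=5, bucket 5 empty -> new chain.
Insert 54: h=6, bucket 6 empty -> new chain.
Insert 301: h=5, bucket 5 nonempty -> append to chain.
Insert 745: h=1, bucket 1 nonempty -> append to chain.
Final buckets:
0: _
1: 945 -> 745
2: _
3: _
4: _
5: 797 -> 301
6: 54
7: 175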